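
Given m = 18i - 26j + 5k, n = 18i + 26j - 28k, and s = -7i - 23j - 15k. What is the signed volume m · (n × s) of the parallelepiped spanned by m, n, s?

-31888

n × s:
i: 26·(-15) - (-28)·(-23) = -390 - 644 = -1034
j: (-28)·(-7) - 18·(-15) = 196 - (-270) = 466
k: 18·(-23) - 26·(-7) = -414 - (-182) = -232
n × s = (-1034, 466, -232)
m · (n × s) = 18·(-1034) + (-26)·466 + 5·(-232) = -18612 - 12116 - 1160 = -31888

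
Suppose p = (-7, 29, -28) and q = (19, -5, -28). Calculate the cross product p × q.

(-952, -728, -516)

i: 29·(-28) - (-28)·(-5) = -812 - 140 = -952
j: (-28)·19 - (-7)·(-28) = -532 - 196 = -728
k: (-7)·(-5) - 29·19 = 35 - 551 = -516
p × q = (-952, -728, -516)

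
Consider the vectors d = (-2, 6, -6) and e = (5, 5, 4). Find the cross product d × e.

i: 6·4 - (-6)·5 = 24 - (-30) = 54
j: (-6)·5 - (-2)·4 = -30 - (-8) = -22
k: (-2)·5 - 6·5 = -10 - 30 = -40
d × e = (54, -22, -40)

(54, -22, -40)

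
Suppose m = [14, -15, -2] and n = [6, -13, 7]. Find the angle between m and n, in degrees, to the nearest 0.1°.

36.2

m · n = 14·6 + (-15)·(-13) + (-2)·7 = 84 + 195 - 14 = 265
|m|² = 196 + 225 + 4 = 425,  |m| = √425 ≈ 20.615528
|n|² = 36 + 169 + 49 = 254,  |n| = √254 ≈ 15.937377
cos θ = 265 / (20.615528 · 15.937377) ≈ 0.80656
θ = arccos(0.80656) ≈ 36.2°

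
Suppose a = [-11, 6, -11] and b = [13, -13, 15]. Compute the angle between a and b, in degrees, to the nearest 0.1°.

a · b = (-11)·13 + 6·(-13) + (-11)·15 = -143 - 78 - 165 = -386
|a|² = 121 + 36 + 121 = 278,  |a| = √278 ≈ 16.673332
|b|² = 169 + 169 + 225 = 563,  |b| = √563 ≈ 23.727621
cos θ = -386 / (16.673332 · 23.727621) ≈ -0.97569
θ = arccos(-0.97569) ≈ 167.3°

167.3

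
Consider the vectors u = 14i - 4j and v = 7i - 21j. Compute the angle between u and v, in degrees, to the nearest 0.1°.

55.6

u · v = 14·7 + (-4)·(-21) = 98 + 84 = 182
|u|² = 196 + 16 = 212,  |u| = √212 ≈ 14.560220
|v|² = 49 + 441 = 490,  |v| = √490 ≈ 22.135944
cos θ = 182 / (14.560220 · 22.135944) ≈ 0.56468
θ = arccos(0.56468) ≈ 55.6°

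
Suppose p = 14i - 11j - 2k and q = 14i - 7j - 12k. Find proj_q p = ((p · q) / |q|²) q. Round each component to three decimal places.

(10.689, -5.344, -9.162)

p · q = 14·14 + (-11)·(-7) + (-2)·(-12) = 196 + 77 + 24 = 297
|q|² = 196 + 49 + 144 = 389
proj_q p = (297/389) · (14, -7, -12) ≈ (10.689, -5.344, -9.162)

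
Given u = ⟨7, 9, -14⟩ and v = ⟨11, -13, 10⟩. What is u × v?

(-92, -224, -190)

i: 9·10 - (-14)·(-13) = 90 - 182 = -92
j: (-14)·11 - 7·10 = -154 - 70 = -224
k: 7·(-13) - 9·11 = -91 - 99 = -190
u × v = (-92, -224, -190)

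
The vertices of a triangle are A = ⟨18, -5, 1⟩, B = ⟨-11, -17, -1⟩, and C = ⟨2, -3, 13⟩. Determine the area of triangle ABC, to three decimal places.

237.960

AB = (-29, -12, -2),  AC = (-16, 2, 12)
i: (-12)·12 - (-2)·2 = -144 - (-4) = -140
j: (-2)·(-16) - (-29)·12 = 32 - (-348) = 380
k: (-29)·2 - (-12)·(-16) = -58 - 192 = -250
AB × AC = (-140, 380, -250)
|AB × AC| = √226500 ≈ 475.9202
area = ½ · 475.9202 ≈ 237.960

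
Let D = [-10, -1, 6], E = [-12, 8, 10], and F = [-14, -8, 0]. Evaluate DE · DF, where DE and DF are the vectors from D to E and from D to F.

DE = E − D = (-2, 9, 4)
DF = F − D = (-4, -7, -6)
DE · DF = (-2)·(-4) + 9·(-7) + 4·(-6) = 8 - 63 - 24 = -79

-79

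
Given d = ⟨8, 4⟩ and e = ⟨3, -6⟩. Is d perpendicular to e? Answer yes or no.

yes

d · e = 8·3 + 4·(-6) = 24 - 24 = 0
Zero, so the vectors are orthogonal.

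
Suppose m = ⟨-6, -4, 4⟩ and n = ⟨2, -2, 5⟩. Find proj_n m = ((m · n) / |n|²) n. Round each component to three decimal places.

(0.970, -0.970, 2.424)

m · n = (-6)·2 + (-4)·(-2) + 4·5 = -12 + 8 + 20 = 16
|n|² = 4 + 4 + 25 = 33
proj_n m = (16/33) · (2, -2, 5) ≈ (0.970, -0.970, 2.424)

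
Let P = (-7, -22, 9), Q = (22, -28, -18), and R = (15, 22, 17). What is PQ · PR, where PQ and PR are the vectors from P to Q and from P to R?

PQ = Q − P = (29, -6, -27)
PR = R − P = (22, 44, 8)
PQ · PR = 29·22 + (-6)·44 + (-27)·8 = 638 - 264 - 216 = 158

158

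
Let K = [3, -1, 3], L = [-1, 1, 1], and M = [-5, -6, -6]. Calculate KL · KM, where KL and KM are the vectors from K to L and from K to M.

KL = L − K = (-4, 2, -2)
KM = M − K = (-8, -5, -9)
KL · KM = (-4)·(-8) + 2·(-5) + (-2)·(-9) = 32 - 10 + 18 = 40

40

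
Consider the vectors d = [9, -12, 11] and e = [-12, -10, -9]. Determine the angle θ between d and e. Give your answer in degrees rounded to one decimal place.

d · e = 9·(-12) + (-12)·(-10) + 11·(-9) = -108 + 120 - 99 = -87
|d|² = 81 + 144 + 121 = 346,  |d| = √346 ≈ 18.601075
|e|² = 144 + 100 + 81 = 325,  |e| = √325 ≈ 18.027756
cos θ = -87 / (18.601075 · 18.027756) ≈ -0.25944
θ = arccos(-0.25944) ≈ 105.0°

105.0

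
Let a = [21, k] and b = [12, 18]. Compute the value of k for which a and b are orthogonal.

a · b = 21·12 + k·18 = 252 + 18k
Set equal to 0: 18k = -252, so k = -14.

-14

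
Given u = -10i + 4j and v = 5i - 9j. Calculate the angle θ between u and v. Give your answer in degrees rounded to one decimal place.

140.9

u · v = (-10)·5 + 4·(-9) = -50 - 36 = -86
|u|² = 100 + 16 = 116,  |u| = √116 ≈ 10.770330
|v|² = 25 + 81 = 106,  |v| = √106 ≈ 10.295630
cos θ = -86 / (10.770330 · 10.295630) ≈ -0.77556
θ = arccos(-0.77556) ≈ 140.9°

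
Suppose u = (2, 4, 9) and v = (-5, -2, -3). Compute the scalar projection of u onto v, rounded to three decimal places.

u · v = 2·(-5) + 4·(-2) + 9·(-3) = -10 - 8 - 27 = -45
|v| = √(25 + 4 + 9) = √38 ≈ 6.1644
comp_v u = -45 / √38 ≈ -7.300

-7.300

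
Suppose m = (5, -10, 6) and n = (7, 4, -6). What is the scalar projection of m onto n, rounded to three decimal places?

-4.080

m · n = 5·7 + (-10)·4 + 6·(-6) = 35 - 40 - 36 = -41
|n| = √(49 + 16 + 36) = √101 ≈ 10.0499
comp_n m = -41 / √101 ≈ -4.080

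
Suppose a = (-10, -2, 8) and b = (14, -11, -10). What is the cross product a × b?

(108, 12, 138)

i: (-2)·(-10) - 8·(-11) = 20 - (-88) = 108
j: 8·14 - (-10)·(-10) = 112 - 100 = 12
k: (-10)·(-11) - (-2)·14 = 110 - (-28) = 138
a × b = (108, 12, 138)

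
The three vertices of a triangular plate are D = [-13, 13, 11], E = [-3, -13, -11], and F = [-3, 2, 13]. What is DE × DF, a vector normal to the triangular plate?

(-294, -240, 150)

DE = (10, -26, -22)
DF = (10, -11, 2)
i: (-26)·2 - (-22)·(-11) = -52 - 242 = -294
j: (-22)·10 - 10·2 = -220 - 20 = -240
k: 10·(-11) - (-26)·10 = -110 - (-260) = 150
DE × DF = (-294, -240, 150)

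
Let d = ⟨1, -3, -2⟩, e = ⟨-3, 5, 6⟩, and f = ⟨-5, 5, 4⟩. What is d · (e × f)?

e × f:
i: 5·4 - 6·5 = 20 - 30 = -10
j: 6·(-5) - (-3)·4 = -30 - (-12) = -18
k: (-3)·5 - 5·(-5) = -15 - (-25) = 10
e × f = (-10, -18, 10)
d · (e × f) = 1·(-10) + (-3)·(-18) + (-2)·10 = -10 + 54 - 20 = 24

24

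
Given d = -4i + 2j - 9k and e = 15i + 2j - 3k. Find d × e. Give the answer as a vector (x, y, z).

(12, -147, -38)

i: 2·(-3) - (-9)·2 = -6 - (-18) = 12
j: (-9)·15 - (-4)·(-3) = -135 - 12 = -147
k: (-4)·2 - 2·15 = -8 - 30 = -38
d × e = (12, -147, -38)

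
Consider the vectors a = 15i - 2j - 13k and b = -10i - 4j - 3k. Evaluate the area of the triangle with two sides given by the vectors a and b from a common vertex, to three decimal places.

98.920

i: (-2)·(-3) - (-13)·(-4) = 6 - 52 = -46
j: (-13)·(-10) - 15·(-3) = 130 - (-45) = 175
k: 15·(-4) - (-2)·(-10) = -60 - 20 = -80
a × b = (-46, 175, -80)
|a × b| = √((-46)² + 175² + (-80)²) = √39141 ≈ 197.8408
area = ½ · 197.8408 ≈ 98.920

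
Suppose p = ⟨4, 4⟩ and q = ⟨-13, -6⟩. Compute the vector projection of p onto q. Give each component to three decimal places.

p · q = 4·(-13) + 4·(-6) = -52 - 24 = -76
|q|² = 169 + 36 = 205
proj_q p = (-76/205) · (-13, -6) ≈ (4.820, 2.224)

(4.820, 2.224)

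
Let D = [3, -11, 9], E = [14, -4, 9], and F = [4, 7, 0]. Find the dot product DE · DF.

DE = E − D = (11, 7, 0)
DF = F − D = (1, 18, -9)
DE · DF = 11·1 + 7·18 + 0·(-9) = 11 + 126 + 0 = 137

137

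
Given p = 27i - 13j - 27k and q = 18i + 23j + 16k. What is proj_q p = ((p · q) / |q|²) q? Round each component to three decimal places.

(-3.977, -5.081, -3.535)

p · q = 27·18 + (-13)·23 + (-27)·16 = 486 - 299 - 432 = -245
|q|² = 324 + 529 + 256 = 1109
proj_q p = (-245/1109) · (18, 23, 16) ≈ (-3.977, -5.081, -3.535)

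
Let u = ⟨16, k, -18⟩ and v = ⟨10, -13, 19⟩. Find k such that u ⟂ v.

u · v = 16·10 + k·(-13) + (-18)·19 = -182 - 13k
Set equal to 0: -13k = 182, so k = -14.

-14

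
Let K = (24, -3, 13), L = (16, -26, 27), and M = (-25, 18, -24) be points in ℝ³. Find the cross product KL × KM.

KL = (-8, -23, 14)
KM = (-49, 21, -37)
i: (-23)·(-37) - 14·21 = 851 - 294 = 557
j: 14·(-49) - (-8)·(-37) = -686 - 296 = -982
k: (-8)·21 - (-23)·(-49) = -168 - 1127 = -1295
KL × KM = (557, -982, -1295)

(557, -982, -1295)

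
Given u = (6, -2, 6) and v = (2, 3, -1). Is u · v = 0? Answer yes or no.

yes

u · v = 6·2 + (-2)·3 + 6·(-1) = 12 - 6 - 6 = 0
Zero, so the vectors are orthogonal.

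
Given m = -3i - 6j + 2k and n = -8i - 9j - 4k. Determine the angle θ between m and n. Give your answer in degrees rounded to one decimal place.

38.0

m · n = (-3)·(-8) + (-6)·(-9) + 2·(-4) = 24 + 54 - 8 = 70
|m|² = 9 + 36 + 4 = 49,  |m| = √49 ≈ 7.000000
|n|² = 64 + 81 + 16 = 161,  |n| = √161 ≈ 12.688578
cos θ = 70 / (7.000000 · 12.688578) ≈ 0.78811
θ = arccos(0.78811) ≈ 38.0°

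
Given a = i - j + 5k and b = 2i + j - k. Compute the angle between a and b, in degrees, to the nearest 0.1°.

108.3

a · b = 1·2 + (-1)·1 + 5·(-1) = 2 - 1 - 5 = -4
|a|² = 1 + 1 + 25 = 27,  |a| = √27 ≈ 5.196152
|b|² = 4 + 1 + 1 = 6,  |b| = √6 ≈ 2.449490
cos θ = -4 / (5.196152 · 2.449490) ≈ -0.31427
θ = arccos(-0.31427) ≈ 108.3°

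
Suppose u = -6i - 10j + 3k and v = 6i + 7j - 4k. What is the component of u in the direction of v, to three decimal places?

-11.741

u · v = (-6)·6 + (-10)·7 + 3·(-4) = -36 - 70 - 12 = -118
|v| = √(36 + 49 + 16) = √101 ≈ 10.0499
comp_v u = -118 / √101 ≈ -11.741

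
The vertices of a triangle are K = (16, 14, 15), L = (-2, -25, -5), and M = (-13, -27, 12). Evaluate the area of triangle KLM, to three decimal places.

480.971

KL = (-18, -39, -20),  KM = (-29, -41, -3)
i: (-39)·(-3) - (-20)·(-41) = 117 - 820 = -703
j: (-20)·(-29) - (-18)·(-3) = 580 - 54 = 526
k: (-18)·(-41) - (-39)·(-29) = 738 - 1131 = -393
KL × KM = (-703, 526, -393)
|KL × KM| = √925334 ≈ 961.9428
area = ½ · 961.9428 ≈ 480.971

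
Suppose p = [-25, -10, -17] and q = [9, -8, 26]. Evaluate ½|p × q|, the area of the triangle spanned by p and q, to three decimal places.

349.258

i: (-10)·26 - (-17)·(-8) = -260 - 136 = -396
j: (-17)·9 - (-25)·26 = -153 - (-650) = 497
k: (-25)·(-8) - (-10)·9 = 200 - (-90) = 290
p × q = (-396, 497, 290)
|p × q| = √((-396)² + 497² + 290²) = √487925 ≈ 698.5163
area = ½ · 698.5163 ≈ 349.258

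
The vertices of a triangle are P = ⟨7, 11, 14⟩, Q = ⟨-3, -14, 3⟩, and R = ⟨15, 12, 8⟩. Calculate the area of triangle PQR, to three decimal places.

PQ = (-10, -25, -11),  PR = (8, 1, -6)
i: (-25)·(-6) - (-11)·1 = 150 - (-11) = 161
j: (-11)·8 - (-10)·(-6) = -88 - 60 = -148
k: (-10)·1 - (-25)·8 = -10 - (-200) = 190
PQ × PR = (161, -148, 190)
|PQ × PR| = √83925 ≈ 289.6981
area = ½ · 289.6981 ≈ 144.849

144.849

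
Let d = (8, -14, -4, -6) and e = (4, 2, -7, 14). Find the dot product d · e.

-52

d · e = 8·4 + (-14)·2 + (-4)·(-7) + (-6)·14 = 32 - 28 + 28 - 84 = -52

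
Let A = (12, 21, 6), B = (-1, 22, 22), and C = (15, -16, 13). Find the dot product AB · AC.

AB = B − A = (-13, 1, 16)
AC = C − A = (3, -37, 7)
AB · AC = (-13)·3 + 1·(-37) + 16·7 = -39 - 37 + 112 = 36

36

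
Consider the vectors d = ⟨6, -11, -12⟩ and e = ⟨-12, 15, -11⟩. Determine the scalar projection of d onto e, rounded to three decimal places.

-4.743

d · e = 6·(-12) + (-11)·15 + (-12)·(-11) = -72 - 165 + 132 = -105
|e| = √(144 + 225 + 121) = √490 ≈ 22.1359
comp_e d = -105 / √490 ≈ -4.743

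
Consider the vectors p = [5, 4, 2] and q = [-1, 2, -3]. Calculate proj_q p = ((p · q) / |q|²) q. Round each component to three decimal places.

p · q = 5·(-1) + 4·2 + 2·(-3) = -5 + 8 - 6 = -3
|q|² = 1 + 4 + 9 = 14
proj_q p = (-3/14) · (-1, 2, -3) ≈ (0.214, -0.429, 0.643)

(0.214, -0.429, 0.643)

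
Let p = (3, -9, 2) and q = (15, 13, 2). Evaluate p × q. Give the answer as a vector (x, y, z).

(-44, 24, 174)

i: (-9)·2 - 2·13 = -18 - 26 = -44
j: 2·15 - 3·2 = 30 - 6 = 24
k: 3·13 - (-9)·15 = 39 - (-135) = 174
p × q = (-44, 24, 174)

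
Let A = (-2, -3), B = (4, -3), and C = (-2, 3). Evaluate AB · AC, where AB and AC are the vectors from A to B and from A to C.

0

AB = B − A = (6, 0)
AC = C − A = (0, 6)
AB · AC = 6·0 + 0·6 = 0 + 0 = 0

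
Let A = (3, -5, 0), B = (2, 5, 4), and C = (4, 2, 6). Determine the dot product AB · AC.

AB = B − A = (-1, 10, 4)
AC = C − A = (1, 7, 6)
AB · AC = (-1)·1 + 10·7 + 4·6 = -1 + 70 + 24 = 93

93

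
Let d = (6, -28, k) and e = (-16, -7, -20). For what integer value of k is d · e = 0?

5

d · e = 6·(-16) + (-28)·(-7) + k·(-20) = 100 - 20k
Set equal to 0: -20k = -100, so k = 5.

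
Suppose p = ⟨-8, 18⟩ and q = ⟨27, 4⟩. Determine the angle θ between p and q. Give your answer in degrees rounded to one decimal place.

105.5

p · q = (-8)·27 + 18·4 = -216 + 72 = -144
|p|² = 64 + 324 = 388,  |p| = √388 ≈ 19.697716
|q|² = 729 + 16 = 745,  |q| = √745 ≈ 27.294688
cos θ = -144 / (19.697716 · 27.294688) ≈ -0.26784
θ = arccos(-0.26784) ≈ 105.5°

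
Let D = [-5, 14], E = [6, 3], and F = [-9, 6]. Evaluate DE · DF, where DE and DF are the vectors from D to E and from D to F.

44

DE = E − D = (11, -11)
DF = F − D = (-4, -8)
DE · DF = 11·(-4) + (-11)·(-8) = -44 + 88 = 44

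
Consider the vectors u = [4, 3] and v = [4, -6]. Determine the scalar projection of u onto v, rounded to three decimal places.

u · v = 4·4 + 3·(-6) = 16 - 18 = -2
|v| = √(16 + 36) = √52 ≈ 7.2111
comp_v u = -2 / √52 ≈ -0.277

-0.277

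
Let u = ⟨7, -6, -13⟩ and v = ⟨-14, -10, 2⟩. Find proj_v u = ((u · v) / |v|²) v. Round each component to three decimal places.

(2.987, 2.133, -0.427)

u · v = 7·(-14) + (-6)·(-10) + (-13)·2 = -98 + 60 - 26 = -64
|v|² = 196 + 100 + 4 = 300
proj_v u = (-64/300) · (-14, -10, 2) ≈ (2.987, 2.133, -0.427)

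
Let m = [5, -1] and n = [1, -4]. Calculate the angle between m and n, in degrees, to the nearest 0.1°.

m · n = 5·1 + (-1)·(-4) = 5 + 4 = 9
|m|² = 25 + 1 = 26,  |m| = √26 ≈ 5.099020
|n|² = 1 + 16 = 17,  |n| = √17 ≈ 4.123106
cos θ = 9 / (5.099020 · 4.123106) ≈ 0.42809
θ = arccos(0.42809) ≈ 64.7°

64.7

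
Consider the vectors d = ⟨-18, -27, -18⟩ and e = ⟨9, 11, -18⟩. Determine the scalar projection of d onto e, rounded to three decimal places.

-5.886

d · e = (-18)·9 + (-27)·11 + (-18)·(-18) = -162 - 297 + 324 = -135
|e| = √(81 + 121 + 324) = √526 ≈ 22.9347
comp_e d = -135 / √526 ≈ -5.886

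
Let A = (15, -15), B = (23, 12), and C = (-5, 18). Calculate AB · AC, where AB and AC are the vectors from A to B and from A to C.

731

AB = B − A = (8, 27)
AC = C − A = (-20, 33)
AB · AC = 8·(-20) + 27·33 = -160 + 891 = 731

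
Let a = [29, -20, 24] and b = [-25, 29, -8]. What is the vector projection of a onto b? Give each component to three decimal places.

(24.461, -28.375, 7.827)

a · b = 29·(-25) + (-20)·29 + 24·(-8) = -725 - 580 - 192 = -1497
|b|² = 625 + 841 + 64 = 1530
proj_b a = (-1497/1530) · (-25, 29, -8) ≈ (24.461, -28.375, 7.827)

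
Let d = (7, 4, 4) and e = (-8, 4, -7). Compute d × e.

(-44, 17, 60)

i: 4·(-7) - 4·4 = -28 - 16 = -44
j: 4·(-8) - 7·(-7) = -32 - (-49) = 17
k: 7·4 - 4·(-8) = 28 - (-32) = 60
d × e = (-44, 17, 60)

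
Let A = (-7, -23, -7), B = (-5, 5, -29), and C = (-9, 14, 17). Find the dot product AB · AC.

AB = B − A = (2, 28, -22)
AC = C − A = (-2, 37, 24)
AB · AC = 2·(-2) + 28·37 + (-22)·24 = -4 + 1036 - 528 = 504

504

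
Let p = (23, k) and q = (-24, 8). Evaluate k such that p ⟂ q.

69

p · q = 23·(-24) + k·8 = -552 + 8k
Set equal to 0: 8k = 552, so k = 69.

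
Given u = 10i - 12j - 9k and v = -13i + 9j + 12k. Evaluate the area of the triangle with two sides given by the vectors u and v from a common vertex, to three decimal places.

i: (-12)·12 - (-9)·9 = -144 - (-81) = -63
j: (-9)·(-13) - 10·12 = 117 - 120 = -3
k: 10·9 - (-12)·(-13) = 90 - 156 = -66
u × v = (-63, -3, -66)
|u × v| = √((-63)² + (-3)² + (-66)²) = √8334 ≈ 91.2907
area = ½ · 91.2907 ≈ 45.645

45.645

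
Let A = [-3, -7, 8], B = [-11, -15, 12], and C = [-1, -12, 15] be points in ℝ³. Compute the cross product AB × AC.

AB = (-8, -8, 4)
AC = (2, -5, 7)
i: (-8)·7 - 4·(-5) = -56 - (-20) = -36
j: 4·2 - (-8)·7 = 8 - (-56) = 64
k: (-8)·(-5) - (-8)·2 = 40 - (-16) = 56
AB × AC = (-36, 64, 56)

(-36, 64, 56)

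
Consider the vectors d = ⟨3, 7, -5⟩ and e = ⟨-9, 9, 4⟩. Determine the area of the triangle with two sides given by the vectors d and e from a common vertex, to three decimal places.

60.245

i: 7·4 - (-5)·9 = 28 - (-45) = 73
j: (-5)·(-9) - 3·4 = 45 - 12 = 33
k: 3·9 - 7·(-9) = 27 - (-63) = 90
d × e = (73, 33, 90)
|d × e| = √(73² + 33² + 90²) = √14518 ≈ 120.4907
area = ½ · 120.4907 ≈ 60.245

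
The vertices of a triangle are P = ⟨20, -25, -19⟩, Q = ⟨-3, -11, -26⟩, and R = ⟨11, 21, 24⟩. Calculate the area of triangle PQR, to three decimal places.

840.997

PQ = (-23, 14, -7),  PR = (-9, 46, 43)
i: 14·43 - (-7)·46 = 602 - (-322) = 924
j: (-7)·(-9) - (-23)·43 = 63 - (-989) = 1052
k: (-23)·46 - 14·(-9) = -1058 - (-126) = -932
PQ × PR = (924, 1052, -932)
|PQ × PR| = √2829104 ≈ 1681.9941
area = ½ · 1681.9941 ≈ 840.997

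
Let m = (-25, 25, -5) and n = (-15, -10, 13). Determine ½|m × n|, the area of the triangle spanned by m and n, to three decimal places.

395.680

i: 25·13 - (-5)·(-10) = 325 - 50 = 275
j: (-5)·(-15) - (-25)·13 = 75 - (-325) = 400
k: (-25)·(-10) - 25·(-15) = 250 - (-375) = 625
m × n = (275, 400, 625)
|m × n| = √(275² + 400² + 625²) = √626250 ≈ 791.3596
area = ½ · 791.3596 ≈ 395.680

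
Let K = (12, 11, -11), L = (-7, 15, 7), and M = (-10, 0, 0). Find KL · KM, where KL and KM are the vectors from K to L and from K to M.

KL = L − K = (-19, 4, 18)
KM = M − K = (-22, -11, 11)
KL · KM = (-19)·(-22) + 4·(-11) + 18·11 = 418 - 44 + 198 = 572

572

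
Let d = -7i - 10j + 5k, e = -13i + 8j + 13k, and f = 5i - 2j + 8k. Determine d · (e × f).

-2390

e × f:
i: 8·8 - 13·(-2) = 64 - (-26) = 90
j: 13·5 - (-13)·8 = 65 - (-104) = 169
k: (-13)·(-2) - 8·5 = 26 - 40 = -14
e × f = (90, 169, -14)
d · (e × f) = (-7)·90 + (-10)·169 + 5·(-14) = -630 - 1690 - 70 = -2390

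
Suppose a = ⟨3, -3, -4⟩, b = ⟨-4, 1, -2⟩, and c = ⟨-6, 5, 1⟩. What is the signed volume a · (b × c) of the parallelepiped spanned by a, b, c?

b × c:
i: 1·1 - (-2)·5 = 1 - (-10) = 11
j: (-2)·(-6) - (-4)·1 = 12 - (-4) = 16
k: (-4)·5 - 1·(-6) = -20 - (-6) = -14
b × c = (11, 16, -14)
a · (b × c) = 3·11 + (-3)·16 + (-4)·(-14) = 33 - 48 + 56 = 41

41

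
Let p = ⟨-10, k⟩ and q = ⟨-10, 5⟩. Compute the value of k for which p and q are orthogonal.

-20

p · q = (-10)·(-10) + k·5 = 100 + 5k
Set equal to 0: 5k = -100, so k = -20.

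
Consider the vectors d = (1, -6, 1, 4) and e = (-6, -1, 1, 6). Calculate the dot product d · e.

25

d · e = 1·(-6) + (-6)·(-1) + 1·1 + 4·6 = -6 + 6 + 1 + 24 = 25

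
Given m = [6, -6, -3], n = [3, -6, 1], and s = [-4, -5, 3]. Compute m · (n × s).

n × s:
i: (-6)·3 - 1·(-5) = -18 - (-5) = -13
j: 1·(-4) - 3·3 = -4 - 9 = -13
k: 3·(-5) - (-6)·(-4) = -15 - 24 = -39
n × s = (-13, -13, -39)
m · (n × s) = 6·(-13) + (-6)·(-13) + (-3)·(-39) = -78 + 78 + 117 = 117

117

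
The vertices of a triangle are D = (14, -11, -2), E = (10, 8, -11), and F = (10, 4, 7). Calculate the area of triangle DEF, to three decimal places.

157.382

DE = (-4, 19, -9),  DF = (-4, 15, 9)
i: 19·9 - (-9)·15 = 171 - (-135) = 306
j: (-9)·(-4) - (-4)·9 = 36 - (-36) = 72
k: (-4)·15 - 19·(-4) = -60 - (-76) = 16
DE × DF = (306, 72, 16)
|DE × DF| = √99076 ≈ 314.7634
area = ½ · 314.7634 ≈ 157.382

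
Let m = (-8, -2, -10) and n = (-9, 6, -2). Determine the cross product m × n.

i: (-2)·(-2) - (-10)·6 = 4 - (-60) = 64
j: (-10)·(-9) - (-8)·(-2) = 90 - 16 = 74
k: (-8)·6 - (-2)·(-9) = -48 - 18 = -66
m × n = (64, 74, -66)

(64, 74, -66)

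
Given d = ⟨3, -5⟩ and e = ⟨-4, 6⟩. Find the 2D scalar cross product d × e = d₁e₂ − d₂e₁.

-2

3·6 - (-5)·(-4) = 18 - 20 = -2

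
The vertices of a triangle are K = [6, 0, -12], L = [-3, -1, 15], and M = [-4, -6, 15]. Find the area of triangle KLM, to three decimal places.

KL = (-9, -1, 27),  KM = (-10, -6, 27)
i: (-1)·27 - 27·(-6) = -27 - (-162) = 135
j: 27·(-10) - (-9)·27 = -270 - (-243) = -27
k: (-9)·(-6) - (-1)·(-10) = 54 - 10 = 44
KL × KM = (135, -27, 44)
|KL × KM| = √20890 ≈ 144.5337
area = ½ · 144.5337 ≈ 72.267

72.267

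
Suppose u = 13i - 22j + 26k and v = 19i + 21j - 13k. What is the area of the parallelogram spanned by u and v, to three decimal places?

i: (-22)·(-13) - 26·21 = 286 - 546 = -260
j: 26·19 - 13·(-13) = 494 - (-169) = 663
k: 13·21 - (-22)·19 = 273 - (-418) = 691
u × v = (-260, 663, 691)
|u × v| = √((-260)² + 663² + 691²) = √984650 ≈ 992.2953

992.295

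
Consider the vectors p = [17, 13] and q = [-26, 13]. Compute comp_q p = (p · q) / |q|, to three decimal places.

-9.391

p · q = 17·(-26) + 13·13 = -442 + 169 = -273
|q| = √(676 + 169) = √845 ≈ 29.0689
comp_q p = -273 / √845 ≈ -9.391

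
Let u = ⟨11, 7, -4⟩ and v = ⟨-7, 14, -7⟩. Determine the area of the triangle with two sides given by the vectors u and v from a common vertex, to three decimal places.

114.327

i: 7·(-7) - (-4)·14 = -49 - (-56) = 7
j: (-4)·(-7) - 11·(-7) = 28 - (-77) = 105
k: 11·14 - 7·(-7) = 154 - (-49) = 203
u × v = (7, 105, 203)
|u × v| = √(7² + 105² + 203²) = √52283 ≈ 228.6548
area = ½ · 228.6548 ≈ 114.327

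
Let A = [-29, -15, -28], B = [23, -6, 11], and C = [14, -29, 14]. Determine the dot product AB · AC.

AB = B − A = (52, 9, 39)
AC = C − A = (43, -14, 42)
AB · AC = 52·43 + 9·(-14) + 39·42 = 2236 - 126 + 1638 = 3748

3748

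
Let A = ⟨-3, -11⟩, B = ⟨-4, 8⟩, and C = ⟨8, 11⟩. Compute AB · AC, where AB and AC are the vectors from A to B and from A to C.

AB = B − A = (-1, 19)
AC = C − A = (11, 22)
AB · AC = (-1)·11 + 19·22 = -11 + 418 = 407

407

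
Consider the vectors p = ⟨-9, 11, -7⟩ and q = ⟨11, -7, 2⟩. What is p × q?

i: 11·2 - (-7)·(-7) = 22 - 49 = -27
j: (-7)·11 - (-9)·2 = -77 - (-18) = -59
k: (-9)·(-7) - 11·11 = 63 - 121 = -58
p × q = (-27, -59, -58)

(-27, -59, -58)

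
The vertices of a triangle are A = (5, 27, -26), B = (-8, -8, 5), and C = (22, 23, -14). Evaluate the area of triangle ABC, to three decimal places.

AB = (-13, -35, 31),  AC = (17, -4, 12)
i: (-35)·12 - 31·(-4) = -420 - (-124) = -296
j: 31·17 - (-13)·12 = 527 - (-156) = 683
k: (-13)·(-4) - (-35)·17 = 52 - (-595) = 647
AB × AC = (-296, 683, 647)
|AB × AC| = √972714 ≈ 986.2626
area = ½ · 986.2626 ≈ 493.131

493.131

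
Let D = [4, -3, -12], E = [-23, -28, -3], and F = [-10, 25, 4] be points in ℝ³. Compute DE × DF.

DE = (-27, -25, 9)
DF = (-14, 28, 16)
i: (-25)·16 - 9·28 = -400 - 252 = -652
j: 9·(-14) - (-27)·16 = -126 - (-432) = 306
k: (-27)·28 - (-25)·(-14) = -756 - 350 = -1106
DE × DF = (-652, 306, -1106)

(-652, 306, -1106)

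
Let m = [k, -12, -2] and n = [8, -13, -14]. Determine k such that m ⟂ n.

-23

m · n = k·8 + (-12)·(-13) + (-2)·(-14) = 184 + 8k
Set equal to 0: 8k = -184, so k = -23.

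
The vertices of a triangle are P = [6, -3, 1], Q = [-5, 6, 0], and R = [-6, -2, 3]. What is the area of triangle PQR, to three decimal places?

52.264

PQ = (-11, 9, -1),  PR = (-12, 1, 2)
i: 9·2 - (-1)·1 = 18 - (-1) = 19
j: (-1)·(-12) - (-11)·2 = 12 - (-22) = 34
k: (-11)·1 - 9·(-12) = -11 - (-108) = 97
PQ × PR = (19, 34, 97)
|PQ × PR| = √10926 ≈ 104.5275
area = ½ · 104.5275 ≈ 52.264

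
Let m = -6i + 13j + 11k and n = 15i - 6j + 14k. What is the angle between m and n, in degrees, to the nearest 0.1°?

m · n = (-6)·15 + 13·(-6) + 11·14 = -90 - 78 + 154 = -14
|m|² = 36 + 169 + 121 = 326,  |m| = √326 ≈ 18.055470
|n|² = 225 + 36 + 196 = 457,  |n| = √457 ≈ 21.377558
cos θ = -14 / (18.055470 · 21.377558) ≈ -0.03627
θ = arccos(-0.03627) ≈ 92.1°

92.1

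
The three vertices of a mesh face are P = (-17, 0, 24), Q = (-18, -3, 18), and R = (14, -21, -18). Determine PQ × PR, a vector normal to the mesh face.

(0, -228, 114)

PQ = (-1, -3, -6)
PR = (31, -21, -42)
i: (-3)·(-42) - (-6)·(-21) = 126 - 126 = 0
j: (-6)·31 - (-1)·(-42) = -186 - 42 = -228
k: (-1)·(-21) - (-3)·31 = 21 - (-93) = 114
PQ × PR = (0, -228, 114)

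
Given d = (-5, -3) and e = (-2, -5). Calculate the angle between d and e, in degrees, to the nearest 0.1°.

37.2

d · e = (-5)·(-2) + (-3)·(-5) = 10 + 15 = 25
|d|² = 25 + 9 = 34,  |d| = √34 ≈ 5.830952
|e|² = 4 + 25 = 29,  |e| = √29 ≈ 5.385165
cos θ = 25 / (5.830952 · 5.385165) ≈ 0.79616
θ = arccos(0.79616) ≈ 37.2°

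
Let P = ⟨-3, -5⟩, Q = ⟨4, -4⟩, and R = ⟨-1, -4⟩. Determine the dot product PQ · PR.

PQ = Q − P = (7, 1)
PR = R − P = (2, 1)
PQ · PR = 7·2 + 1·1 = 14 + 1 = 15

15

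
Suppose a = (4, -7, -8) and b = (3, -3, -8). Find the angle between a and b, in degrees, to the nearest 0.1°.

a · b = 4·3 + (-7)·(-3) + (-8)·(-8) = 12 + 21 + 64 = 97
|a|² = 16 + 49 + 64 = 129,  |a| = √129 ≈ 11.357817
|b|² = 9 + 9 + 64 = 82,  |b| = √82 ≈ 9.055385
cos θ = 97 / (11.357817 · 9.055385) ≈ 0.94313
θ = arccos(0.94313) ≈ 19.4°

19.4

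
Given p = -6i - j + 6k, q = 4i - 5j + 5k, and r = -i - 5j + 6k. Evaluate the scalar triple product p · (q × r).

-91

q × r:
i: (-5)·6 - 5·(-5) = -30 - (-25) = -5
j: 5·(-1) - 4·6 = -5 - 24 = -29
k: 4·(-5) - (-5)·(-1) = -20 - 5 = -25
q × r = (-5, -29, -25)
p · (q × r) = (-6)·(-5) + (-1)·(-29) + 6·(-25) = 30 + 29 - 150 = -91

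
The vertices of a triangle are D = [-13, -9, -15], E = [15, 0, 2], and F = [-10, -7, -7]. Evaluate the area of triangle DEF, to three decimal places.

DE = (28, 9, 17),  DF = (3, 2, 8)
i: 9·8 - 17·2 = 72 - 34 = 38
j: 17·3 - 28·8 = 51 - 224 = -173
k: 28·2 - 9·3 = 56 - 27 = 29
DE × DF = (38, -173, 29)
|DE × DF| = √32214 ≈ 179.4826
area = ½ · 179.4826 ≈ 89.741

89.741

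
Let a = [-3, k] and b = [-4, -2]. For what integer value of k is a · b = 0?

a · b = (-3)·(-4) + k·(-2) = 12 - 2k
Set equal to 0: -2k = -12, so k = 6.

6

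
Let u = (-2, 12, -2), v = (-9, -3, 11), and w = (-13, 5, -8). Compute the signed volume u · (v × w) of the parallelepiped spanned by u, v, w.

-2350

v × w:
i: (-3)·(-8) - 11·5 = 24 - 55 = -31
j: 11·(-13) - (-9)·(-8) = -143 - 72 = -215
k: (-9)·5 - (-3)·(-13) = -45 - 39 = -84
v × w = (-31, -215, -84)
u · (v × w) = (-2)·(-31) + 12·(-215) + (-2)·(-84) = 62 - 2580 + 168 = -2350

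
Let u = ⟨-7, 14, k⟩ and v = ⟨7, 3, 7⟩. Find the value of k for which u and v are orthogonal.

1

u · v = (-7)·7 + 14·3 + k·7 = -7 + 7k
Set equal to 0: 7k = 7, so k = 1.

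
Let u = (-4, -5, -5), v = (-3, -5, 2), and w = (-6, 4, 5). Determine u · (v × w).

v × w:
i: (-5)·5 - 2·4 = -25 - 8 = -33
j: 2·(-6) - (-3)·5 = -12 - (-15) = 3
k: (-3)·4 - (-5)·(-6) = -12 - 30 = -42
v × w = (-33, 3, -42)
u · (v × w) = (-4)·(-33) + (-5)·3 + (-5)·(-42) = 132 - 15 + 210 = 327

327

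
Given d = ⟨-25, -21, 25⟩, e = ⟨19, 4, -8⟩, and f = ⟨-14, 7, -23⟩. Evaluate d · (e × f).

-5904

e × f:
i: 4·(-23) - (-8)·7 = -92 - (-56) = -36
j: (-8)·(-14) - 19·(-23) = 112 - (-437) = 549
k: 19·7 - 4·(-14) = 133 - (-56) = 189
e × f = (-36, 549, 189)
d · (e × f) = (-25)·(-36) + (-21)·549 + 25·189 = 900 - 11529 + 4725 = -5904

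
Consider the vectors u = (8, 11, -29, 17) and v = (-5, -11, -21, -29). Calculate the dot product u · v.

-45

u · v = 8·(-5) + 11·(-11) + (-29)·(-21) + 17·(-29) = -40 - 121 + 609 - 493 = -45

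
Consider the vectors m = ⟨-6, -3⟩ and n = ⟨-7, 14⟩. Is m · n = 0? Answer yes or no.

m · n = (-6)·(-7) + (-3)·14 = 42 - 42 = 0
Zero, so the vectors are orthogonal.

yes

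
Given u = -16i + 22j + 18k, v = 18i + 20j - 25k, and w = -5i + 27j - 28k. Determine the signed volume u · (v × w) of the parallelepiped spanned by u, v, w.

22546

v × w:
i: 20·(-28) - (-25)·27 = -560 - (-675) = 115
j: (-25)·(-5) - 18·(-28) = 125 - (-504) = 629
k: 18·27 - 20·(-5) = 486 - (-100) = 586
v × w = (115, 629, 586)
u · (v × w) = (-16)·115 + 22·629 + 18·586 = -1840 + 13838 + 10548 = 22546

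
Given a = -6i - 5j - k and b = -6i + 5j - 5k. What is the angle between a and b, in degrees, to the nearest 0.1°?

a · b = (-6)·(-6) + (-5)·5 + (-1)·(-5) = 36 - 25 + 5 = 16
|a|² = 36 + 25 + 1 = 62,  |a| = √62 ≈ 7.874008
|b|² = 36 + 25 + 25 = 86,  |b| = √86 ≈ 9.273618
cos θ = 16 / (7.874008 · 9.273618) ≈ 0.21912
θ = arccos(0.21912) ≈ 77.3°

77.3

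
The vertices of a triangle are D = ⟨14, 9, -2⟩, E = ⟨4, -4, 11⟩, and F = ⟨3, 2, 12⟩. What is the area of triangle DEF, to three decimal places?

DE = (-10, -13, 13),  DF = (-11, -7, 14)
i: (-13)·14 - 13·(-7) = -182 - (-91) = -91
j: 13·(-11) - (-10)·14 = -143 - (-140) = -3
k: (-10)·(-7) - (-13)·(-11) = 70 - 143 = -73
DE × DF = (-91, -3, -73)
|DE × DF| = √13619 ≈ 116.7005
area = ½ · 116.7005 ≈ 58.350

58.350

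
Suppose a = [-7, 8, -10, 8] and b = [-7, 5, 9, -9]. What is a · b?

a · b = (-7)·(-7) + 8·5 + (-10)·9 + 8·(-9) = 49 + 40 - 90 - 72 = -73

-73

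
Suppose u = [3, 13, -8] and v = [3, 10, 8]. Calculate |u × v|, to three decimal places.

i: 13·8 - (-8)·10 = 104 - (-80) = 184
j: (-8)·3 - 3·8 = -24 - 24 = -48
k: 3·10 - 13·3 = 30 - 39 = -9
u × v = (184, -48, -9)
|u × v| = √(184² + (-48)² + (-9)²) = √36241 ≈ 190.3707

190.371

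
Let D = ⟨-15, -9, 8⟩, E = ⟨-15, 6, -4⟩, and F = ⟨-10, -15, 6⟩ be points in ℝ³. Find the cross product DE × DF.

(-102, -60, -75)

DE = (0, 15, -12)
DF = (5, -6, -2)
i: 15·(-2) - (-12)·(-6) = -30 - 72 = -102
j: (-12)·5 - 0·(-2) = -60 - 0 = -60
k: 0·(-6) - 15·5 = 0 - 75 = -75
DE × DF = (-102, -60, -75)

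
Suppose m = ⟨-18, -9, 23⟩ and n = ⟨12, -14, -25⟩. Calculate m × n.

i: (-9)·(-25) - 23·(-14) = 225 - (-322) = 547
j: 23·12 - (-18)·(-25) = 276 - 450 = -174
k: (-18)·(-14) - (-9)·12 = 252 - (-108) = 360
m × n = (547, -174, 360)

(547, -174, 360)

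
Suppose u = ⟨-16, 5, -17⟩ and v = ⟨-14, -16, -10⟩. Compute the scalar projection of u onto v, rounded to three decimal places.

u · v = (-16)·(-14) + 5·(-16) + (-17)·(-10) = 224 - 80 + 170 = 314
|v| = √(196 + 256 + 100) = √552 ≈ 23.4947
comp_v u = 314 / √552 ≈ 13.365

13.365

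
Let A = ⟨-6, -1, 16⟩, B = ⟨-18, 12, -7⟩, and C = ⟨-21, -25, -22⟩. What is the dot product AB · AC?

AB = B − A = (-12, 13, -23)
AC = C − A = (-15, -24, -38)
AB · AC = (-12)·(-15) + 13·(-24) + (-23)·(-38) = 180 - 312 + 874 = 742

742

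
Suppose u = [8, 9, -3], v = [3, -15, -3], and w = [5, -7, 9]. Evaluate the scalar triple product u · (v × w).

-1788

v × w:
i: (-15)·9 - (-3)·(-7) = -135 - 21 = -156
j: (-3)·5 - 3·9 = -15 - 27 = -42
k: 3·(-7) - (-15)·5 = -21 - (-75) = 54
v × w = (-156, -42, 54)
u · (v × w) = 8·(-156) + 9·(-42) + (-3)·54 = -1248 - 378 - 162 = -1788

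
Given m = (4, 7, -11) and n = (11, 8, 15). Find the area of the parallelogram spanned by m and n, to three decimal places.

268.393

i: 7·15 - (-11)·8 = 105 - (-88) = 193
j: (-11)·11 - 4·15 = -121 - 60 = -181
k: 4·8 - 7·11 = 32 - 77 = -45
m × n = (193, -181, -45)
|m × n| = √(193² + (-181)² + (-45)²) = √72035 ≈ 268.3934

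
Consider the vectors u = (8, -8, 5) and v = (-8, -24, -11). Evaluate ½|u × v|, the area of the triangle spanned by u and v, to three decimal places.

166.661

i: (-8)·(-11) - 5·(-24) = 88 - (-120) = 208
j: 5·(-8) - 8·(-11) = -40 - (-88) = 48
k: 8·(-24) - (-8)·(-8) = -192 - 64 = -256
u × v = (208, 48, -256)
|u × v| = √(208² + 48² + (-256)²) = √111104 ≈ 333.3227
area = ½ · 333.3227 ≈ 166.661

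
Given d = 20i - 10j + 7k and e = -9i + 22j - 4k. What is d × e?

i: (-10)·(-4) - 7·22 = 40 - 154 = -114
j: 7·(-9) - 20·(-4) = -63 - (-80) = 17
k: 20·22 - (-10)·(-9) = 440 - 90 = 350
d × e = (-114, 17, 350)

(-114, 17, 350)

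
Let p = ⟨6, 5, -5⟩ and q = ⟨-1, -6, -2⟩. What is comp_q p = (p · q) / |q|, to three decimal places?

p · q = 6·(-1) + 5·(-6) + (-5)·(-2) = -6 - 30 + 10 = -26
|q| = √(1 + 36 + 4) = √41 ≈ 6.4031
comp_q p = -26 / √41 ≈ -4.061

-4.061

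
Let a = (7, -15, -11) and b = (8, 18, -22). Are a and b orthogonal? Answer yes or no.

no

a · b = 7·8 + (-15)·18 + (-11)·(-22) = 56 - 270 + 242 = 28
Nonzero, so the vectors are not orthogonal.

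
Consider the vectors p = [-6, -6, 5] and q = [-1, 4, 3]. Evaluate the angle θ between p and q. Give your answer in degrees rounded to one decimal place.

p · q = (-6)·(-1) + (-6)·4 + 5·3 = 6 - 24 + 15 = -3
|p|² = 36 + 36 + 25 = 97,  |p| = √97 ≈ 9.848858
|q|² = 1 + 16 + 9 = 26,  |q| = √26 ≈ 5.099020
cos θ = -3 / (9.848858 · 5.099020) ≈ -0.05974
θ = arccos(-0.05974) ≈ 93.4°

93.4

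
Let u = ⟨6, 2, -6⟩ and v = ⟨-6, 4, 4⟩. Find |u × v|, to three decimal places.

i: 2·4 - (-6)·4 = 8 - (-24) = 32
j: (-6)·(-6) - 6·4 = 36 - 24 = 12
k: 6·4 - 2·(-6) = 24 - (-12) = 36
u × v = (32, 12, 36)
|u × v| = √(32² + 12² + 36²) = √2464 ≈ 49.6387

49.639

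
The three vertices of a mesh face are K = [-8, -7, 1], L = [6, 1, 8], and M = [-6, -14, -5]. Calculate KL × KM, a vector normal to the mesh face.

(1, 98, -114)

KL = (14, 8, 7)
KM = (2, -7, -6)
i: 8·(-6) - 7·(-7) = -48 - (-49) = 1
j: 7·2 - 14·(-6) = 14 - (-84) = 98
k: 14·(-7) - 8·2 = -98 - 16 = -114
KL × KM = (1, 98, -114)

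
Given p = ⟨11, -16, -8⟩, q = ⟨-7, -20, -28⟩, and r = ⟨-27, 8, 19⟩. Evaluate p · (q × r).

q × r:
i: (-20)·19 - (-28)·8 = -380 - (-224) = -156
j: (-28)·(-27) - (-7)·19 = 756 - (-133) = 889
k: (-7)·8 - (-20)·(-27) = -56 - 540 = -596
q × r = (-156, 889, -596)
p · (q × r) = 11·(-156) + (-16)·889 + (-8)·(-596) = -1716 - 14224 + 4768 = -11172

-11172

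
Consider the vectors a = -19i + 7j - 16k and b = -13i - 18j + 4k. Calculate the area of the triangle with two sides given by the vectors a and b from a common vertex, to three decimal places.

i: 7·4 - (-16)·(-18) = 28 - 288 = -260
j: (-16)·(-13) - (-19)·4 = 208 - (-76) = 284
k: (-19)·(-18) - 7·(-13) = 342 - (-91) = 433
a × b = (-260, 284, 433)
|a × b| = √((-260)² + 284² + 433²) = √335745 ≈ 579.4351
area = ½ · 579.4351 ≈ 289.718

289.718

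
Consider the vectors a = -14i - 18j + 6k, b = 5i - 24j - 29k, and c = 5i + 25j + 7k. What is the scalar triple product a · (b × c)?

b × c:
i: (-24)·7 - (-29)·25 = -168 - (-725) = 557
j: (-29)·5 - 5·7 = -145 - 35 = -180
k: 5·25 - (-24)·5 = 125 - (-120) = 245
b × c = (557, -180, 245)
a · (b × c) = (-14)·557 + (-18)·(-180) + 6·245 = -7798 + 3240 + 1470 = -3088

-3088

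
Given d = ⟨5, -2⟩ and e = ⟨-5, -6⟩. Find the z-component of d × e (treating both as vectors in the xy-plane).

-40

5·(-6) - (-2)·(-5) = -30 - 10 = -40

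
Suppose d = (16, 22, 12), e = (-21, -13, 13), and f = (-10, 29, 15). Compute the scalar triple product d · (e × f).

e × f:
i: (-13)·15 - 13·29 = -195 - 377 = -572
j: 13·(-10) - (-21)·15 = -130 - (-315) = 185
k: (-21)·29 - (-13)·(-10) = -609 - 130 = -739
e × f = (-572, 185, -739)
d · (e × f) = 16·(-572) + 22·185 + 12·(-739) = -9152 + 4070 - 8868 = -13950

-13950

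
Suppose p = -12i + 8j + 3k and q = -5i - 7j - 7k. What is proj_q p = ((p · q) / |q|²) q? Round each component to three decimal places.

(0.691, 0.967, 0.967)

p · q = (-12)·(-5) + 8·(-7) + 3·(-7) = 60 - 56 - 21 = -17
|q|² = 25 + 49 + 49 = 123
proj_q p = (-17/123) · (-5, -7, -7) ≈ (0.691, 0.967, 0.967)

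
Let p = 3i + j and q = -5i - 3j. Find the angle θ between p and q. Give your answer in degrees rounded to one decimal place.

p · q = 3·(-5) + 1·(-3) = -15 - 3 = -18
|p|² = 9 + 1 = 10,  |p| = √10 ≈ 3.162278
|q|² = 25 + 9 = 34,  |q| = √34 ≈ 5.830952
cos θ = -18 / (3.162278 · 5.830952) ≈ -0.97619
θ = arccos(-0.97619) ≈ 167.5°

167.5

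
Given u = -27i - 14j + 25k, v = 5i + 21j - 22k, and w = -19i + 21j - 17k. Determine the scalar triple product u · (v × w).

2723

v × w:
i: 21·(-17) - (-22)·21 = -357 - (-462) = 105
j: (-22)·(-19) - 5·(-17) = 418 - (-85) = 503
k: 5·21 - 21·(-19) = 105 - (-399) = 504
v × w = (105, 503, 504)
u · (v × w) = (-27)·105 + (-14)·503 + 25·504 = -2835 - 7042 + 12600 = 2723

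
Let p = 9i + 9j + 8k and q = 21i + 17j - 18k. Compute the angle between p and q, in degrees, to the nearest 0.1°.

66.1

p · q = 9·21 + 9·17 + 8·(-18) = 189 + 153 - 144 = 198
|p|² = 81 + 81 + 64 = 226,  |p| = √226 ≈ 15.033296
|q|² = 441 + 289 + 324 = 1054,  |q| = √1054 ≈ 32.465366
cos θ = 198 / (15.033296 · 32.465366) ≈ 0.40569
θ = arccos(0.40569) ≈ 66.1°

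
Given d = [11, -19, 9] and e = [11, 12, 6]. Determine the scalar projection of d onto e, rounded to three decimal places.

d · e = 11·11 + (-19)·12 + 9·6 = 121 - 228 + 54 = -53
|e| = √(121 + 144 + 36) = √301 ≈ 17.3494
comp_e d = -53 / √301 ≈ -3.055

-3.055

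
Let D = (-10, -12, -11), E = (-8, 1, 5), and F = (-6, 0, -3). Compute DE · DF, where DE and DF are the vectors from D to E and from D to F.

292

DE = E − D = (2, 13, 16)
DF = F − D = (4, 12, 8)
DE · DF = 2·4 + 13·12 + 16·8 = 8 + 156 + 128 = 292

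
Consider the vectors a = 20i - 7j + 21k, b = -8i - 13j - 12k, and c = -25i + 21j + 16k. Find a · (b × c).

b × c:
i: (-13)·16 - (-12)·21 = -208 - (-252) = 44
j: (-12)·(-25) - (-8)·16 = 300 - (-128) = 428
k: (-8)·21 - (-13)·(-25) = -168 - 325 = -493
b × c = (44, 428, -493)
a · (b × c) = 20·44 + (-7)·428 + 21·(-493) = 880 - 2996 - 10353 = -12469

-12469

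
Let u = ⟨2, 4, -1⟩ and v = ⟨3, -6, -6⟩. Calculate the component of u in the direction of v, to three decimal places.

-1.333

u · v = 2·3 + 4·(-6) + (-1)·(-6) = 6 - 24 + 6 = -12
|v| = √(9 + 36 + 36) = √81 ≈ 9.0000
comp_v u = -12 / √81 ≈ -1.333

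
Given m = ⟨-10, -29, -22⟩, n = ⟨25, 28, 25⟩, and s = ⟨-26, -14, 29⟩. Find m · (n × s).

n × s:
i: 28·29 - 25·(-14) = 812 - (-350) = 1162
j: 25·(-26) - 25·29 = -650 - 725 = -1375
k: 25·(-14) - 28·(-26) = -350 - (-728) = 378
n × s = (1162, -1375, 378)
m · (n × s) = (-10)·1162 + (-29)·(-1375) + (-22)·378 = -11620 + 39875 - 8316 = 19939

19939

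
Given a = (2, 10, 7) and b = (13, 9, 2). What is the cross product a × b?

(-43, 87, -112)

i: 10·2 - 7·9 = 20 - 63 = -43
j: 7·13 - 2·2 = 91 - 4 = 87
k: 2·9 - 10·13 = 18 - 130 = -112
a × b = (-43, 87, -112)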